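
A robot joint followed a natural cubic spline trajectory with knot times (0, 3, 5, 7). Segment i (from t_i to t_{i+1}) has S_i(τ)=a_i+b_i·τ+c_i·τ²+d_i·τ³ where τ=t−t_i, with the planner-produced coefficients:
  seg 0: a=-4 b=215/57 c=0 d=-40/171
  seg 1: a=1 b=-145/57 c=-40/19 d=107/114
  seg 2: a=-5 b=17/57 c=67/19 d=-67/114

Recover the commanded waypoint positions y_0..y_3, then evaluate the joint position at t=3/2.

y_0=-4 y_1=1 y_2=-5 y_3=5
S(3/2) = 33/38

y_0 = S_0(0) = a_0 = -4
y_1 = S_1(0) = a_1 = 1
y_2 = S_2(0) = a_2 = -5
y_3 = S_2(2) = 5
t_q=3/2 is in segment 0 (τ=3/2); S_0(τ)=33/38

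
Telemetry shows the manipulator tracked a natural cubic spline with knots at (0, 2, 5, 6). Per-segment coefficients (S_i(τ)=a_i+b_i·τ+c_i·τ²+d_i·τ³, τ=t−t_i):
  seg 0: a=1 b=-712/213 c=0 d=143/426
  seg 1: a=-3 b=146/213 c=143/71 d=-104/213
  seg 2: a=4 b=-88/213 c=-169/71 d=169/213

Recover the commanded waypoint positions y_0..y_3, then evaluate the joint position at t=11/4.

y_0=1 y_1=-3 y_2=4 y_3=2
S(11/4) = -1771/1136

y_0 = S_0(0) = a_0 = 1
y_1 = S_1(0) = a_1 = -3
y_2 = S_2(0) = a_2 = 4
y_3 = S_2(1) = 2
t_q=11/4 is in segment 1 (τ=3/4); S_1(τ)=-1771/1136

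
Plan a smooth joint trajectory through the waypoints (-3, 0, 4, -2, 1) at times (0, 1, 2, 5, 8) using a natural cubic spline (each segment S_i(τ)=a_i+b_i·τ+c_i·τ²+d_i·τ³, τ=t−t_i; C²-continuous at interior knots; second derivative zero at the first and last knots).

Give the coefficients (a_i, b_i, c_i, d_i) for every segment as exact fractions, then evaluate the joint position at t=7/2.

  seg 0: a=-3 b=5/2 c=0 d=1/2
  seg 1: a=0 b=4 c=3/2 d=-3/2
  seg 2: a=4 b=5/2 c=-3 d=1/2
  seg 3: a=-2 b=-2 c=3/2 d=-1/6
S(7/2) = 43/16

Δ: Δ0=3, Δ1=4, Δ2=-2, Δ3=1
row 1: diag=4, rhs=6; c'=1/4, d'=3/2
row 2: denom=8−1·1/4=31/4; d'=(-36−1·3/2)/(31/4)=-150/31
row 3: denom=12−3·12/31=336/31; d'=(18−3·-150/31)/(336/31)=3
back: M3=3
back: M2=-150/31−12/31·3=-6
back: M1=3/2−1/4·-6=3
M: M0=0, M1=3, M2=-6, M3=3, M4=0
seg 0: a=-3, c=M0/2=0, d=(M1−M0)/(6·1)=1/2, b=Δ0−h0·(2M0+M1)/6=5/2
seg 1: a=0, c=M1/2=3/2, d=(M2−M1)/(6·1)=-3/2, b=Δ1−h1·(2M1+M2)/6=4
seg 2: a=4, c=M2/2=-3, d=(M3−M2)/(6·3)=1/2, b=Δ2−h2·(2M2+M3)/6=5/2
seg 3: a=-2, c=M3/2=3/2, d=(M4−M3)/(6·3)=-1/6, b=Δ3−h3·(2M3+M4)/6=-2
t_q=7/2 → seg 2, τ=3/2; S=4+5/2·τ+-3·τ²+1/2·τ³=43/16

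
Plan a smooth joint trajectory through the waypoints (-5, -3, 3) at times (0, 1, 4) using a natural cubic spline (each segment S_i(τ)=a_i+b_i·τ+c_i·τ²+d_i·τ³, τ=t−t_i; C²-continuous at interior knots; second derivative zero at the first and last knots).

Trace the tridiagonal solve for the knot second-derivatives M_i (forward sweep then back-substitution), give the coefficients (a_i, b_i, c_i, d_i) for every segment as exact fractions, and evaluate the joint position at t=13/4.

Δ: Δ0=2, Δ1=2
row 1: diag=8, rhs=0; c'=3/8, d'=0
back: M1=0
M: M0=0, M1=0, M2=0
seg 0: a=-5, c=M0/2=0, d=(M1−M0)/(6·1)=0, b=Δ0−h0·(2M0+M1)/6=2
seg 1: a=-3, c=M1/2=0, d=(M2−M1)/(6·3)=0, b=Δ1−h1·(2M1+M2)/6=2
t_q=13/4 → seg 1, τ=9/4; S=-3+2·τ+0·τ²+0·τ³=3/2

  seg 0: a=-5 b=2 c=0 d=0
  seg 1: a=-3 b=2 c=0 d=0
S(13/4) = 3/2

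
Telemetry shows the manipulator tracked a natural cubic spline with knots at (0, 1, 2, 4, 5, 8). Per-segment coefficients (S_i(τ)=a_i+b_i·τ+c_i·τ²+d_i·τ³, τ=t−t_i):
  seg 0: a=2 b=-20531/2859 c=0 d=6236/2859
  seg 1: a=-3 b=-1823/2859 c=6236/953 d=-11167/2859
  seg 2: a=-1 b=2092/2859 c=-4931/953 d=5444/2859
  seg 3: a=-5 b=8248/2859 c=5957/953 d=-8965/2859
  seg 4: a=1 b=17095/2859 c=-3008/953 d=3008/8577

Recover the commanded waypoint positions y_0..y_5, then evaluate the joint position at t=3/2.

y_0 = S_0(0) = a_0 = 2
y_1 = S_1(0) = a_1 = -3
y_2 = S_2(0) = a_2 = -1
y_3 = S_3(0) = a_3 = -5
y_4 = S_4(0) = a_4 = 1
y_5 = S_4(3) = 0
t_q=3/2 is in segment 1 (τ=1/2); S_1(τ)=-16553/7624

y_0=2 y_1=-3 y_2=-1 y_3=-5 y_4=1 y_5=0
S(3/2) = -16553/7624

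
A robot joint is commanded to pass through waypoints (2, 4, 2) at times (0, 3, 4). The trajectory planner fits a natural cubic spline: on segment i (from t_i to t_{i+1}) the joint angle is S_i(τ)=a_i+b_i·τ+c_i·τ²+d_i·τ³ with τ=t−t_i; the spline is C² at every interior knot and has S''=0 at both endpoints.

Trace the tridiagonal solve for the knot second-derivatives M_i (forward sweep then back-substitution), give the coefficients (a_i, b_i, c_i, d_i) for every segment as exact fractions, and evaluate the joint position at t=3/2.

Δ: Δ0=2/3, Δ1=-2
row 1: diag=8, rhs=-16; c'=1/8, d'=-2
back: M1=-2
M: M0=0, M1=-2, M2=0
seg 0: a=2, c=M0/2=0, d=(M1−M0)/(6·3)=-1/9, b=Δ0−h0·(2M0+M1)/6=5/3
seg 1: a=4, c=M1/2=-1, d=(M2−M1)/(6·1)=1/3, b=Δ1−h1·(2M1+M2)/6=-4/3
t_q=3/2 → seg 0, τ=3/2; S=2+5/3·τ+0·τ²+-1/9·τ³=33/8

  seg 0: a=2 b=5/3 c=0 d=-1/9
  seg 1: a=4 b=-4/3 c=-1 d=1/3
S(3/2) = 33/8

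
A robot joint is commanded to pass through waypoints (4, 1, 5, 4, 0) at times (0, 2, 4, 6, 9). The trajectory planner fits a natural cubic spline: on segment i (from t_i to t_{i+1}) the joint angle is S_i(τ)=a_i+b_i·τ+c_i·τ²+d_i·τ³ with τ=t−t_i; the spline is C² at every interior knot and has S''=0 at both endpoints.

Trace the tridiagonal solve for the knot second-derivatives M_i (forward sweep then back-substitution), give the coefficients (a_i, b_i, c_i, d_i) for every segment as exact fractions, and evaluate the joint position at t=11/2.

  seg 0: a=4 b=-554/213 c=0 d=469/1704
  seg 1: a=1 b=299/426 c=469/284 d=-427/852
  seg 2: a=5 b=551/426 c=-385/284 d=391/1704
  seg 3: a=4 b=-293/213 c=3/142 d=-1/426
S(11/2) = 21195/4544

Δ: Δ0=-3/2, Δ1=2, Δ2=-1/2, Δ3=-4/3
row 1: diag=8, rhs=21; c'=1/4, d'=21/8
row 2: denom=8−2·1/4=15/2; d'=(-15−2·21/8)/(15/2)=-27/10
row 3: denom=10−2·4/15=142/15; d'=(-5−2·-27/10)/(142/15)=3/71
back: M3=3/71
back: M2=-27/10−4/15·3/71=-385/142
back: M1=21/8−1/4·-385/142=469/142
M: M0=0, M1=469/142, M2=-385/142, M3=3/71, M4=0
seg 0: a=4, c=M0/2=0, d=(M1−M0)/(6·2)=469/1704, b=Δ0−h0·(2M0+M1)/6=-554/213
seg 1: a=1, c=M1/2=469/284, d=(M2−M1)/(6·2)=-427/852, b=Δ1−h1·(2M1+M2)/6=299/426
seg 2: a=5, c=M2/2=-385/284, d=(M3−M2)/(6·2)=391/1704, b=Δ2−h2·(2M2+M3)/6=551/426
seg 3: a=4, c=M3/2=3/142, d=(M4−M3)/(6·3)=-1/426, b=Δ3−h3·(2M3+M4)/6=-293/213
t_q=11/2 → seg 2, τ=3/2; S=5+551/426·τ+-385/284·τ²+391/1704·τ³=21195/4544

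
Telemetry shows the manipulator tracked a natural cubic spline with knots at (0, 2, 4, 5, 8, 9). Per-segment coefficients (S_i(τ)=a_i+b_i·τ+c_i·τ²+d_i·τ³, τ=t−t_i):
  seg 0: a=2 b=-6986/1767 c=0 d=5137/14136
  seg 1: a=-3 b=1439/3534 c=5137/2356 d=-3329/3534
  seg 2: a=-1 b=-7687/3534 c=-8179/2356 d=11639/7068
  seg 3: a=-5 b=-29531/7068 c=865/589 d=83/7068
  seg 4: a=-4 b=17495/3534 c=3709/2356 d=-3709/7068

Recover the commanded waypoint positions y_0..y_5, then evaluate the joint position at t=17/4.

y_0=2 y_1=-3 y_2=-1 y_3=-5 y_4=-4 y_5=2
S(17/4) = -261615/150784

y_0 = S_0(0) = a_0 = 2
y_1 = S_1(0) = a_1 = -3
y_2 = S_2(0) = a_2 = -1
y_3 = S_3(0) = a_3 = -5
y_4 = S_4(0) = a_4 = -4
y_5 = S_4(1) = 2
t_q=17/4 is in segment 2 (τ=1/4); S_2(τ)=-261615/150784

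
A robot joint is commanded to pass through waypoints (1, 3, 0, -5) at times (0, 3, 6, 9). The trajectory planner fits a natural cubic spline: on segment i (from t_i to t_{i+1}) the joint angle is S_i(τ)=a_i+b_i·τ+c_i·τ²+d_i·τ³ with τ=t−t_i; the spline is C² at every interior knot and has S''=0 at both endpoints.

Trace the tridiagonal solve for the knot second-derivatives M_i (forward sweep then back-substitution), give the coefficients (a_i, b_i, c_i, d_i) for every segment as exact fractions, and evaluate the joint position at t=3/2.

  seg 0: a=1 b=16/15 c=0 d=-2/45
  seg 1: a=3 b=-2/15 c=-2/5 d=1/27
  seg 2: a=0 b=-23/15 c=-1/15 d=1/135
S(3/2) = 49/20

Δ: Δ0=2/3, Δ1=-1, Δ2=-5/3
row 1: diag=12, rhs=-10; c'=1/4, d'=-5/6
row 2: denom=12−3·1/4=45/4; d'=(-4−3·-5/6)/(45/4)=-2/15
back: M2=-2/15
back: M1=-5/6−1/4·-2/15=-4/5
M: M0=0, M1=-4/5, M2=-2/15, M3=0
seg 0: a=1, c=M0/2=0, d=(M1−M0)/(6·3)=-2/45, b=Δ0−h0·(2M0+M1)/6=16/15
seg 1: a=3, c=M1/2=-2/5, d=(M2−M1)/(6·3)=1/27, b=Δ1−h1·(2M1+M2)/6=-2/15
seg 2: a=0, c=M2/2=-1/15, d=(M3−M2)/(6·3)=1/135, b=Δ2−h2·(2M2+M3)/6=-23/15
t_q=3/2 → seg 0, τ=3/2; S=1+16/15·τ+0·τ²+-2/45·τ³=49/20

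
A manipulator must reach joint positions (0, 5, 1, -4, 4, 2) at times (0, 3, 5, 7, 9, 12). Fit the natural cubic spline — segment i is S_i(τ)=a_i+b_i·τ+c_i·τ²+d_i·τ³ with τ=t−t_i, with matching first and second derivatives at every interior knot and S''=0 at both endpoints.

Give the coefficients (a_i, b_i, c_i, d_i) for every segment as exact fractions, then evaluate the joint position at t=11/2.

Δ: Δ0=5/3, Δ1=-2, Δ2=-5/2, Δ3=4, Δ4=-2/3
row 1: diag=10, rhs=-22; c'=1/5, d'=-11/5
row 2: denom=8−2·1/5=38/5; d'=(-3−2·-11/5)/(38/5)=7/38
row 3: denom=8−2·5/19=142/19; d'=(39−2·7/38)/(142/19)=367/71
row 4: denom=10−2·19/71=672/71; d'=(-28−2·367/71)/(672/71)=-1361/336
back: M4=-1361/336
back: M3=367/71−19/71·-1361/336=2101/336
back: M2=7/38−5/19·2101/336=-491/336
back: M1=-11/5−1/5·-491/336=-641/336
M: M0=0, M1=-641/336, M2=-491/336, M3=2101/336, M4=-1361/336, M5=0
seg 0: a=0, c=M0/2=0, d=(M1−M0)/(6·3)=-641/6048, b=Δ0−h0·(2M0+M1)/6=587/224
seg 1: a=5, c=M1/2=-641/672, d=(M2−M1)/(6·2)=25/672, b=Δ1−h1·(2M1+M2)/6=-27/112
seg 2: a=1, c=M2/2=-491/672, d=(M3−M2)/(6·2)=9/14, b=Δ2−h2·(2M2+M3)/6=-1213/336
seg 3: a=-4, c=M3/2=2101/672, d=(M4−M3)/(6·2)=-577/672, b=Δ3−h3·(2M3+M4)/6=397/336
seg 4: a=4, c=M4/2=-1361/672, d=(M5−M4)/(6·3)=1361/6048, b=Δ4−h4·(2M4+M5)/6=379/112
t_q=11/2 → seg 2, τ=1/2; S=1+-1213/336·τ+-491/672·τ²+9/14·τ³=-813/896

  seg 0: a=0 b=587/224 c=0 d=-641/6048
  seg 1: a=5 b=-27/112 c=-641/672 d=25/672
  seg 2: a=1 b=-1213/336 c=-491/672 d=9/14
  seg 3: a=-4 b=397/336 c=2101/672 d=-577/672
  seg 4: a=4 b=379/112 c=-1361/672 d=1361/6048
S(11/2) = -813/896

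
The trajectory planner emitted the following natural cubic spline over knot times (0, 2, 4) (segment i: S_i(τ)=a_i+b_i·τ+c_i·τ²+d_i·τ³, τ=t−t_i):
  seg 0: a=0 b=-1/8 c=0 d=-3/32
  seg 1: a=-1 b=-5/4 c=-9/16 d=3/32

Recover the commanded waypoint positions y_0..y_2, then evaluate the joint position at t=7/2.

y_0=0 y_1=-1 y_2=-5
S(7/2) = -979/256

y_0 = S_0(0) = a_0 = 0
y_1 = S_1(0) = a_1 = -1
y_2 = S_1(2) = -5
t_q=7/2 is in segment 1 (τ=3/2); S_1(τ)=-979/256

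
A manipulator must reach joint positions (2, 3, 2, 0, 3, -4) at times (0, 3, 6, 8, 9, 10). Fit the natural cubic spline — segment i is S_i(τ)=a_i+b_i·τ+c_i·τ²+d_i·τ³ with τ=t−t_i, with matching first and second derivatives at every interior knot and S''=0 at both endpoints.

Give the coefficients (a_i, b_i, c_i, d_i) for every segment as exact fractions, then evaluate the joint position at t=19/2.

  seg 0: a=2 b=203/787 c=0 d=178/21249
  seg 1: a=3 b=381/787 c=178/2361 d=-2464/21249
  seg 2: a=2 b=-1727/787 c=-762/787 d=616/787
  seg 3: a=0 b=2617/787 c=2934/787 d=-3190/787
  seg 4: a=3 b=-1085/787 c=-6636/787 d=2212/787
S(19/2) = 436/787

Δ: Δ0=1/3, Δ1=-1/3, Δ2=-1, Δ3=3, Δ4=-7
row 1: diag=12, rhs=-4; c'=1/4, d'=-1/3
row 2: denom=10−3·1/4=37/4; d'=(-4−3·-1/3)/(37/4)=-12/37
row 3: denom=6−2·8/37=206/37; d'=(24−2·-12/37)/(206/37)=456/103
row 4: denom=4−1·37/206=787/206; d'=(-60−1·456/103)/(787/206)=-13272/787
back: M4=-13272/787
back: M3=456/103−37/206·-13272/787=5868/787
back: M2=-12/37−8/37·5868/787=-1524/787
back: M1=-1/3−1/4·-1524/787=356/2361
M: M0=0, M1=356/2361, M2=-1524/787, M3=5868/787, M4=-13272/787, M5=0
seg 0: a=2, c=M0/2=0, d=(M1−M0)/(6·3)=178/21249, b=Δ0−h0·(2M0+M1)/6=203/787
seg 1: a=3, c=M1/2=178/2361, d=(M2−M1)/(6·3)=-2464/21249, b=Δ1−h1·(2M1+M2)/6=381/787
seg 2: a=2, c=M2/2=-762/787, d=(M3−M2)/(6·2)=616/787, b=Δ2−h2·(2M2+M3)/6=-1727/787
seg 3: a=0, c=M3/2=2934/787, d=(M4−M3)/(6·1)=-3190/787, b=Δ3−h3·(2M3+M4)/6=2617/787
seg 4: a=3, c=M4/2=-6636/787, d=(M5−M4)/(6·1)=2212/787, b=Δ4−h4·(2M4+M5)/6=-1085/787
t_q=19/2 → seg 4, τ=1/2; S=3+-1085/787·τ+-6636/787·τ²+2212/787·τ³=436/787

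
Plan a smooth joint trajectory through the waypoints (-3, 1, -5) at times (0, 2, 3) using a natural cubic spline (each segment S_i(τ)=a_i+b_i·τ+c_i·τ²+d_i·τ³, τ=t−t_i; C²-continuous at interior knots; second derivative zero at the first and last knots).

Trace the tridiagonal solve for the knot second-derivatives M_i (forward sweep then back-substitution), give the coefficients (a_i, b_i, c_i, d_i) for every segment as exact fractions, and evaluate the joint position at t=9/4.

  seg 0: a=-3 b=14/3 c=0 d=-2/3
  seg 1: a=1 b=-10/3 c=-4 d=4/3
S(9/4) = -1/16

Δ: Δ0=2, Δ1=-6
row 1: diag=6, rhs=-48; c'=1/6, d'=-8
back: M1=-8
M: M0=0, M1=-8, M2=0
seg 0: a=-3, c=M0/2=0, d=(M1−M0)/(6·2)=-2/3, b=Δ0−h0·(2M0+M1)/6=14/3
seg 1: a=1, c=M1/2=-4, d=(M2−M1)/(6·1)=4/3, b=Δ1−h1·(2M1+M2)/6=-10/3
t_q=9/4 → seg 1, τ=1/4; S=1+-10/3·τ+-4·τ²+4/3·τ³=-1/16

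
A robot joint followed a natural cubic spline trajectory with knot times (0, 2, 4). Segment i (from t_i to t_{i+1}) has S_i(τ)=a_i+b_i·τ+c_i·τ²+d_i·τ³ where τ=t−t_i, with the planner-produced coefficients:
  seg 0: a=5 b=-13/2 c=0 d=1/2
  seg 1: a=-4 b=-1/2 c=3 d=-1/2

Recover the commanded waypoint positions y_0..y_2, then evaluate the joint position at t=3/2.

y_0=5 y_1=-4 y_2=3
S(3/2) = -49/16

y_0 = S_0(0) = a_0 = 5
y_1 = S_1(0) = a_1 = -4
y_2 = S_1(2) = 3
t_q=3/2 is in segment 0 (τ=3/2); S_0(τ)=-49/16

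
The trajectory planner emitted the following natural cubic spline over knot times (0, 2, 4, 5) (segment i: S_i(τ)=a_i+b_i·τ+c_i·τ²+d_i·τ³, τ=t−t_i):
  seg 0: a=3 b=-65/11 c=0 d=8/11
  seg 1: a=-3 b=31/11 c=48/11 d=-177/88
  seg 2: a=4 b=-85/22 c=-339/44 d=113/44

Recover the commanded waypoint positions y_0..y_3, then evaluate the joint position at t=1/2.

y_0 = S_0(0) = a_0 = 3
y_1 = S_1(0) = a_1 = -3
y_2 = S_2(0) = a_2 = 4
y_3 = S_2(1) = -5
t_q=1/2 is in segment 0 (τ=1/2); S_0(τ)=3/22

y_0=3 y_1=-3 y_2=4 y_3=-5
S(1/2) = 3/22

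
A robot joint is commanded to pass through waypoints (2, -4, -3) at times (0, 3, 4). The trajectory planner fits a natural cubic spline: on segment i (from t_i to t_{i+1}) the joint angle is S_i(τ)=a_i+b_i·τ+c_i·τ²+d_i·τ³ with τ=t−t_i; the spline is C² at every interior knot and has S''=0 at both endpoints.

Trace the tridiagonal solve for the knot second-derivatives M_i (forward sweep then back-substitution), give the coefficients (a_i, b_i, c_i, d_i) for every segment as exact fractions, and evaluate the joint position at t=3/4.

Δ: Δ0=-2, Δ1=1
row 1: diag=8, rhs=18; c'=1/8, d'=9/4
back: M1=9/4
M: M0=0, M1=9/4, M2=0
seg 0: a=2, c=M0/2=0, d=(M1−M0)/(6·3)=1/8, b=Δ0−h0·(2M0+M1)/6=-25/8
seg 1: a=-4, c=M1/2=9/8, d=(M2−M1)/(6·1)=-3/8, b=Δ1−h1·(2M1+M2)/6=1/4
t_q=3/4 → seg 0, τ=3/4; S=2+-25/8·τ+0·τ²+1/8·τ³=-149/512

  seg 0: a=2 b=-25/8 c=0 d=1/8
  seg 1: a=-4 b=1/4 c=9/8 d=-3/8
S(3/4) = -149/512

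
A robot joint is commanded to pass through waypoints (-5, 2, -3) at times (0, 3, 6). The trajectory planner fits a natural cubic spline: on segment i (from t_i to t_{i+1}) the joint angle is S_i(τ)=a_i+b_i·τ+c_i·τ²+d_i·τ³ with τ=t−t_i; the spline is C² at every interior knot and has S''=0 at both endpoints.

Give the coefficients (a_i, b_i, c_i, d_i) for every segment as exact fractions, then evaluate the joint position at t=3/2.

  seg 0: a=-5 b=10/3 c=0 d=-1/9
  seg 1: a=2 b=1/3 c=-1 d=1/9
S(3/2) = -3/8

Δ: Δ0=7/3, Δ1=-5/3
row 1: diag=12, rhs=-24; c'=1/4, d'=-2
back: M1=-2
M: M0=0, M1=-2, M2=0
seg 0: a=-5, c=M0/2=0, d=(M1−M0)/(6·3)=-1/9, b=Δ0−h0·(2M0+M1)/6=10/3
seg 1: a=2, c=M1/2=-1, d=(M2−M1)/(6·3)=1/9, b=Δ1−h1·(2M1+M2)/6=1/3
t_q=3/2 → seg 0, τ=3/2; S=-5+10/3·τ+0·τ²+-1/9·τ³=-3/8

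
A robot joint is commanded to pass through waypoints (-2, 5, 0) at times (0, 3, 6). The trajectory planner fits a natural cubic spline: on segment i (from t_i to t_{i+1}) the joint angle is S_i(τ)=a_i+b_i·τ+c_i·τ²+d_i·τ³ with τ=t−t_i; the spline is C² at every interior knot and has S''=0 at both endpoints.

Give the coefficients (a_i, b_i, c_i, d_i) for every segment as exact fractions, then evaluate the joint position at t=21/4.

  seg 0: a=-2 b=10/3 c=0 d=-1/9
  seg 1: a=5 b=1/3 c=-1 d=1/9
S(21/4) = 125/64

Δ: Δ0=7/3, Δ1=-5/3
row 1: diag=12, rhs=-24; c'=1/4, d'=-2
back: M1=-2
M: M0=0, M1=-2, M2=0
seg 0: a=-2, c=M0/2=0, d=(M1−M0)/(6·3)=-1/9, b=Δ0−h0·(2M0+M1)/6=10/3
seg 1: a=5, c=M1/2=-1, d=(M2−M1)/(6·3)=1/9, b=Δ1−h1·(2M1+M2)/6=1/3
t_q=21/4 → seg 1, τ=9/4; S=5+1/3·τ+-1·τ²+1/9·τ³=125/64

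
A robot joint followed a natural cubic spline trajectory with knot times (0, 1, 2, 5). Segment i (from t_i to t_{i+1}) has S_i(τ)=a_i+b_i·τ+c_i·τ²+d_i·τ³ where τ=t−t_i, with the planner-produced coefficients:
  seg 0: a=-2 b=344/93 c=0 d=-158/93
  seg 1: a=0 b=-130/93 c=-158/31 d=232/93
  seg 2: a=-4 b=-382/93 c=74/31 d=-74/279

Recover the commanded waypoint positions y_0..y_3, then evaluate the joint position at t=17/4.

y_0 = S_0(0) = a_0 = -2
y_1 = S_1(0) = a_1 = 0
y_2 = S_2(0) = a_2 = -4
y_3 = S_2(3) = -2
t_q=17/4 is in segment 2 (τ=9/4); S_2(τ)=-4145/992

y_0=-2 y_1=0 y_2=-4 y_3=-2
S(17/4) = -4145/992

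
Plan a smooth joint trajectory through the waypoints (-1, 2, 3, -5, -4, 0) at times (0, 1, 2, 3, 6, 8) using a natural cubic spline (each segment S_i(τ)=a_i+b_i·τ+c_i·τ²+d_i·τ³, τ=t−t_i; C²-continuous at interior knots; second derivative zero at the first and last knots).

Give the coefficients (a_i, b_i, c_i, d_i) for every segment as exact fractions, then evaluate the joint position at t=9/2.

Δ: Δ0=3, Δ1=1, Δ2=-8, Δ3=1/3, Δ4=2
row 1: diag=4, rhs=-12; c'=1/4, d'=-3
row 2: denom=4−1·1/4=15/4; d'=(-54−1·-3)/(15/4)=-68/5
row 3: denom=8−1·4/15=116/15; d'=(50−1·-68/5)/(116/15)=477/58
row 4: denom=10−3·45/116=1025/116; d'=(10−3·477/58)/(1025/116)=-1702/1025
back: M4=-1702/1025
back: M3=477/58−45/116·-1702/1025=1818/205
back: M2=-68/5−4/15·1818/205=-16364/1025
back: M1=-3−1/4·-16364/1025=1016/1025
M: M0=0, M1=1016/1025, M2=-16364/1025, M3=1818/205, M4=-1702/1025, M5=0
seg 0: a=-1, c=M0/2=0, d=(M1−M0)/(6·1)=508/3075, b=Δ0−h0·(2M0+M1)/6=8717/3075
seg 1: a=2, c=M1/2=508/1025, d=(M2−M1)/(6·1)=-1738/615, b=Δ1−h1·(2M1+M2)/6=10241/3075
seg 2: a=3, c=M2/2=-8182/1025, d=(M3−M2)/(6·1)=12727/3075, b=Δ2−h2·(2M2+M3)/6=-12781/3075
seg 3: a=-5, c=M3/2=909/205, d=(M4−M3)/(6·3)=-5396/9225, b=Δ3−h3·(2M3+M4)/6=-23692/3075
seg 4: a=-4, c=M4/2=-851/1025, d=(M5−M4)/(6·2)=851/6150, b=Δ4−h4·(2M4+M5)/6=9554/3075
t_q=9/2 → seg 3, τ=3/2; S=-5+-23692/3075·τ+909/205·τ²+-5396/9225·τ³=-35073/4100

  seg 0: a=-1 b=8717/3075 c=0 d=508/3075
  seg 1: a=2 b=10241/3075 c=508/1025 d=-1738/615
  seg 2: a=3 b=-12781/3075 c=-8182/1025 d=12727/3075
  seg 3: a=-5 b=-23692/3075 c=909/205 d=-5396/9225
  seg 4: a=-4 b=9554/3075 c=-851/1025 d=851/6150
S(9/2) = -35073/4100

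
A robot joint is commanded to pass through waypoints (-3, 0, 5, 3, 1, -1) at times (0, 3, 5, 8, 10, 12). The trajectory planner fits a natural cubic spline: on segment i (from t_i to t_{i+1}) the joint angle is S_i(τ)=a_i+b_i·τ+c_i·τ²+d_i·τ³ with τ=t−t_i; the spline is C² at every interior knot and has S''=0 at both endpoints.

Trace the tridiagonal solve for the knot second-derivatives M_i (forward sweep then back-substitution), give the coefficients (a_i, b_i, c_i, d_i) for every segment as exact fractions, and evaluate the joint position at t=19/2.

Δ: Δ0=1, Δ1=5/2, Δ2=-2/3, Δ3=-1, Δ4=-1
row 1: diag=10, rhs=9; c'=1/5, d'=9/10
row 2: denom=10−2·1/5=48/5; d'=(-19−2·9/10)/(48/5)=-13/6
row 3: denom=10−3·5/16=145/16; d'=(-2−3·-13/6)/(145/16)=72/145
row 4: denom=8−2·32/145=1096/145; d'=(0−2·72/145)/(1096/145)=-18/137
back: M4=-18/137
back: M3=72/145−32/145·-18/137=72/137
back: M2=-13/6−5/16·72/137=-958/411
back: M1=9/10−1/5·-958/411=1123/822
M: M0=0, M1=1123/822, M2=-958/411, M3=72/137, M4=-18/137, M5=0
seg 0: a=-3, c=M0/2=0, d=(M1−M0)/(6·3)=1123/14796, b=Δ0−h0·(2M0+M1)/6=521/1644
seg 1: a=0, c=M1/2=1123/1644, d=(M2−M1)/(6·2)=-1013/3288, b=Δ1−h1·(2M1+M2)/6=1945/822
seg 2: a=5, c=M2/2=-479/411, d=(M3−M2)/(6·3)=587/3699, b=Δ2−h2·(2M2+M3)/6=192/137
seg 3: a=3, c=M3/2=36/137, d=(M4−M3)/(6·2)=-15/274, b=Δ3−h3·(2M3+M4)/6=-179/137
seg 4: a=1, c=M4/2=-9/137, d=(M5−M4)/(6·2)=3/274, b=Δ4−h4·(2M4+M5)/6=-125/137
t_q=19/2 → seg 3, τ=3/2; S=3+-179/137·τ+36/137·τ²+-15/274·τ³=3171/2192

  seg 0: a=-3 b=521/1644 c=0 d=1123/14796
  seg 1: a=0 b=1945/822 c=1123/1644 d=-1013/3288
  seg 2: a=5 b=192/137 c=-479/411 d=587/3699
  seg 3: a=3 b=-179/137 c=36/137 d=-15/274
  seg 4: a=1 b=-125/137 c=-9/137 d=3/274
S(19/2) = 3171/2192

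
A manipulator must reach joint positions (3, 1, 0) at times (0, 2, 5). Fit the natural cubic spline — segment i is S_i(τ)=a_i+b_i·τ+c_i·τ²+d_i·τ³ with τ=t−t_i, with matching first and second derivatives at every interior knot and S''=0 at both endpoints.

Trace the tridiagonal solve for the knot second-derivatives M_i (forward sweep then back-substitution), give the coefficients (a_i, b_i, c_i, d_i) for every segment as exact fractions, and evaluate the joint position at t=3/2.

Δ: Δ0=-1, Δ1=-1/3
row 1: diag=10, rhs=4; c'=3/10, d'=2/5
back: M1=2/5
M: M0=0, M1=2/5, M2=0
seg 0: a=3, c=M0/2=0, d=(M1−M0)/(6·2)=1/30, b=Δ0−h0·(2M0+M1)/6=-17/15
seg 1: a=1, c=M1/2=1/5, d=(M2−M1)/(6·3)=-1/45, b=Δ1−h1·(2M1+M2)/6=-11/15
t_q=3/2 → seg 0, τ=3/2; S=3+-17/15·τ+0·τ²+1/30·τ³=113/80

  seg 0: a=3 b=-17/15 c=0 d=1/30
  seg 1: a=1 b=-11/15 c=1/5 d=-1/45
S(3/2) = 113/80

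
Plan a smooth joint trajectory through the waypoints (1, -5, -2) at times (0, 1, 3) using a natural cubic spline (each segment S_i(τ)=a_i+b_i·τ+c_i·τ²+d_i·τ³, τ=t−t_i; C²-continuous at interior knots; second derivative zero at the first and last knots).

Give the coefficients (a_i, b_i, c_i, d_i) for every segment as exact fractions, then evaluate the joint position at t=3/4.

  seg 0: a=1 b=-29/4 c=0 d=5/4
  seg 1: a=-5 b=-7/2 c=15/4 d=-5/8
S(3/4) = -1001/256

Δ: Δ0=-6, Δ1=3/2
row 1: diag=6, rhs=45; c'=1/3, d'=15/2
back: M1=15/2
M: M0=0, M1=15/2, M2=0
seg 0: a=1, c=M0/2=0, d=(M1−M0)/(6·1)=5/4, b=Δ0−h0·(2M0+M1)/6=-29/4
seg 1: a=-5, c=M1/2=15/4, d=(M2−M1)/(6·2)=-5/8, b=Δ1−h1·(2M1+M2)/6=-7/2
t_q=3/4 → seg 0, τ=3/4; S=1+-29/4·τ+0·τ²+5/4·τ³=-1001/256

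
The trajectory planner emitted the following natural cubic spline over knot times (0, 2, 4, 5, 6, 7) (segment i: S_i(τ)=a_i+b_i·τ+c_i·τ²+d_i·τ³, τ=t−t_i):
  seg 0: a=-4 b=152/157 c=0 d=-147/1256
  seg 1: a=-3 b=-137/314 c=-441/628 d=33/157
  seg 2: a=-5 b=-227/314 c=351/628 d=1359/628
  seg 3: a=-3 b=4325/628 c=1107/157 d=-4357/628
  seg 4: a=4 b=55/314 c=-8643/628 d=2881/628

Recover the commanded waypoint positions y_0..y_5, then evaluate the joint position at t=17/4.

y_0 = S_0(0) = a_0 = -4
y_1 = S_1(0) = a_1 = -3
y_2 = S_2(0) = a_2 = -5
y_3 = S_3(0) = a_3 = -3
y_4 = S_4(0) = a_4 = 4
y_5 = S_4(1) = -5
t_q=17/4 is in segment 2 (τ=1/4); S_2(τ)=-205461/40192

y_0=-4 y_1=-3 y_2=-5 y_3=-3 y_4=4 y_5=-5
S(17/4) = -205461/40192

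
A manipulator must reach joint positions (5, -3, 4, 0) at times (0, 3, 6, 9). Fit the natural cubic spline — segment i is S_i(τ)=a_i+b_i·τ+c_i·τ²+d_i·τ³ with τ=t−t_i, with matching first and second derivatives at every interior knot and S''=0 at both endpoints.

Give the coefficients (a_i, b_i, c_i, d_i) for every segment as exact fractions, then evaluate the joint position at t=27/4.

  seg 0: a=5 b=-191/45 c=0 d=71/405
  seg 1: a=-3 b=22/45 c=71/45 d=-26/81
  seg 2: a=4 b=58/45 c=-59/45 d=59/405
S(27/4) = 1373/320

Δ: Δ0=-8/3, Δ1=7/3, Δ2=-4/3
row 1: diag=12, rhs=30; c'=1/4, d'=5/2
row 2: denom=12−3·1/4=45/4; d'=(-22−3·5/2)/(45/4)=-118/45
back: M2=-118/45
back: M1=5/2−1/4·-118/45=142/45
M: M0=0, M1=142/45, M2=-118/45, M3=0
seg 0: a=5, c=M0/2=0, d=(M1−M0)/(6·3)=71/405, b=Δ0−h0·(2M0+M1)/6=-191/45
seg 1: a=-3, c=M1/2=71/45, d=(M2−M1)/(6·3)=-26/81, b=Δ1−h1·(2M1+M2)/6=22/45
seg 2: a=4, c=M2/2=-59/45, d=(M3−M2)/(6·3)=59/405, b=Δ2−h2·(2M2+M3)/6=58/45
t_q=27/4 → seg 2, τ=3/4; S=4+58/45·τ+-59/45·τ²+59/405·τ³=1373/320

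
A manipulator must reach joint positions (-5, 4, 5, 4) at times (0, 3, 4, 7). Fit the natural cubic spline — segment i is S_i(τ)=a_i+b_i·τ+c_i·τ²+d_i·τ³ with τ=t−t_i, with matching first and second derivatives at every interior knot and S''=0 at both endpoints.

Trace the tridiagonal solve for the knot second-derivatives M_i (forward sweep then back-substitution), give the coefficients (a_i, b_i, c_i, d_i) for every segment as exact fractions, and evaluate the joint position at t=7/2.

  seg 0: a=-5 b=233/63 c=0 d=-44/567
  seg 1: a=4 b=101/63 c=-44/63 d=2/21
  seg 2: a=5 b=31/63 c=-26/63 d=26/567
S(7/2) = 167/36

Δ: Δ0=3, Δ1=1, Δ2=-1/3
row 1: diag=8, rhs=-12; c'=1/8, d'=-3/2
row 2: denom=8−1·1/8=63/8; d'=(-8−1·-3/2)/(63/8)=-52/63
back: M2=-52/63
back: M1=-3/2−1/8·-52/63=-88/63
M: M0=0, M1=-88/63, M2=-52/63, M3=0
seg 0: a=-5, c=M0/2=0, d=(M1−M0)/(6·3)=-44/567, b=Δ0−h0·(2M0+M1)/6=233/63
seg 1: a=4, c=M1/2=-44/63, d=(M2−M1)/(6·1)=2/21, b=Δ1−h1·(2M1+M2)/6=101/63
seg 2: a=5, c=M2/2=-26/63, d=(M3−M2)/(6·3)=26/567, b=Δ2−h2·(2M2+M3)/6=31/63
t_q=7/2 → seg 1, τ=1/2; S=4+101/63·τ+-44/63·τ²+2/21·τ³=167/36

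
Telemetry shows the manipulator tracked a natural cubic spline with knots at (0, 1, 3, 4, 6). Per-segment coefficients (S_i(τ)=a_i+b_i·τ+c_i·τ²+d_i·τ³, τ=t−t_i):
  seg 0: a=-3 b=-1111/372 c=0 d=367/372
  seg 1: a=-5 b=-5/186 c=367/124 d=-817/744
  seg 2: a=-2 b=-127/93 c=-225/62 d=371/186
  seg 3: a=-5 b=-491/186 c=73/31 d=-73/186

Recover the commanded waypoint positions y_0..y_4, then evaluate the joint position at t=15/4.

y_0=-3 y_1=-5 y_2=-2 y_3=-5 y_4=-4
S(15/4) = -16761/3968

y_0 = S_0(0) = a_0 = -3
y_1 = S_1(0) = a_1 = -5
y_2 = S_2(0) = a_2 = -2
y_3 = S_3(0) = a_3 = -5
y_4 = S_3(2) = -4
t_q=15/4 is in segment 2 (τ=3/4); S_2(τ)=-16761/3968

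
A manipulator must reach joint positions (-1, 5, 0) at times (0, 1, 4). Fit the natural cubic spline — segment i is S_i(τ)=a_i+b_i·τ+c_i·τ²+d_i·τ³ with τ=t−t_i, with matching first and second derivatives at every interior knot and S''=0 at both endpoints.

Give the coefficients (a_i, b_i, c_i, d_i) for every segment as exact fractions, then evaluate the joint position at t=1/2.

  seg 0: a=-1 b=167/24 c=0 d=-23/24
  seg 1: a=5 b=49/12 c=-23/8 d=23/72
S(1/2) = 151/64

Δ: Δ0=6, Δ1=-5/3
row 1: diag=8, rhs=-46; c'=3/8, d'=-23/4
back: M1=-23/4
M: M0=0, M1=-23/4, M2=0
seg 0: a=-1, c=M0/2=0, d=(M1−M0)/(6·1)=-23/24, b=Δ0−h0·(2M0+M1)/6=167/24
seg 1: a=5, c=M1/2=-23/8, d=(M2−M1)/(6·3)=23/72, b=Δ1−h1·(2M1+M2)/6=49/12
t_q=1/2 → seg 0, τ=1/2; S=-1+167/24·τ+0·τ²+-23/24·τ³=151/64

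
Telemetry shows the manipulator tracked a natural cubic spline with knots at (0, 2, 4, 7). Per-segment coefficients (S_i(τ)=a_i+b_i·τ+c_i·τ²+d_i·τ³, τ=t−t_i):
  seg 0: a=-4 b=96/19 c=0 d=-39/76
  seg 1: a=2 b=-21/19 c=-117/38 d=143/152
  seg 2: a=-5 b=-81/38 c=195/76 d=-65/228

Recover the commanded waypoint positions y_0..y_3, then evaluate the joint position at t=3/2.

y_0 = S_0(0) = a_0 = -4
y_1 = S_1(0) = a_1 = 2
y_2 = S_2(0) = a_2 = -5
y_3 = S_2(3) = 4
t_q=3/2 is in segment 0 (τ=3/2); S_0(τ)=1123/608

y_0=-4 y_1=2 y_2=-5 y_3=4
S(3/2) = 1123/608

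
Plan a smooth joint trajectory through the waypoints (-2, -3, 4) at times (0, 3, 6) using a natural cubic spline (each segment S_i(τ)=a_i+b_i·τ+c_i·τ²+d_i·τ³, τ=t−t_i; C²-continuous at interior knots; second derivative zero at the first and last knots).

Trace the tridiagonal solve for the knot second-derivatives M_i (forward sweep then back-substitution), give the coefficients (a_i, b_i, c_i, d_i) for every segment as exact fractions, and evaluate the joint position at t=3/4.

  seg 0: a=-2 b=-1 c=0 d=2/27
  seg 1: a=-3 b=1 c=2/3 d=-2/27
S(3/4) = -87/32

Δ: Δ0=-1/3, Δ1=7/3
row 1: diag=12, rhs=16; c'=1/4, d'=4/3
back: M1=4/3
M: M0=0, M1=4/3, M2=0
seg 0: a=-2, c=M0/2=0, d=(M1−M0)/(6·3)=2/27, b=Δ0−h0·(2M0+M1)/6=-1
seg 1: a=-3, c=M1/2=2/3, d=(M2−M1)/(6·3)=-2/27, b=Δ1−h1·(2M1+M2)/6=1
t_q=3/4 → seg 0, τ=3/4; S=-2+-1·τ+0·τ²+2/27·τ³=-87/32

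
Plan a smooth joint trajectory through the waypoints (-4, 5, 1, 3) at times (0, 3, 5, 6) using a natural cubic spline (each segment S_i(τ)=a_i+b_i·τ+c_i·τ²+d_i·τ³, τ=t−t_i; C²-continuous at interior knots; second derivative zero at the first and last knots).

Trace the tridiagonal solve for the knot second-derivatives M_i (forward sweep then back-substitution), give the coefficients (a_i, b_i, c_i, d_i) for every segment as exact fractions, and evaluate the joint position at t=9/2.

Δ: Δ0=3, Δ1=-2, Δ2=2
row 1: diag=10, rhs=-30; c'=1/5, d'=-3
row 2: denom=6−2·1/5=28/5; d'=(24−2·-3)/(28/5)=75/14
back: M2=75/14
back: M1=-3−1/5·75/14=-57/14
M: M0=0, M1=-57/14, M2=75/14, M3=0
seg 0: a=-4, c=M0/2=0, d=(M1−M0)/(6·3)=-19/84, b=Δ0−h0·(2M0+M1)/6=141/28
seg 1: a=5, c=M1/2=-57/28, d=(M2−M1)/(6·2)=11/14, b=Δ1−h1·(2M1+M2)/6=-15/14
seg 2: a=1, c=M2/2=75/28, d=(M3−M2)/(6·1)=-25/28, b=Δ2−h2·(2M2+M3)/6=3/14
t_q=9/2 → seg 1, τ=3/2; S=5+-15/14·τ+-57/28·τ²+11/14·τ³=41/28

  seg 0: a=-4 b=141/28 c=0 d=-19/84
  seg 1: a=5 b=-15/14 c=-57/28 d=11/14
  seg 2: a=1 b=3/14 c=75/28 d=-25/28
S(9/2) = 41/28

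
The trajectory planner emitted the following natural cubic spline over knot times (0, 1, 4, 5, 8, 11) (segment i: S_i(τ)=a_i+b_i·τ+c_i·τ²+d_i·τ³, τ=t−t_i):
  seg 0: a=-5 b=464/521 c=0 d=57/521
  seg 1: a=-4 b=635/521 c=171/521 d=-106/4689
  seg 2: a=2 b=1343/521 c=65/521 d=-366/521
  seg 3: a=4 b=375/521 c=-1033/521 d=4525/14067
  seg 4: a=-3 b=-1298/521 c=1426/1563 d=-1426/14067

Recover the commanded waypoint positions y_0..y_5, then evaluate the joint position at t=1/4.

y_0=-5 y_1=-4 y_2=2 y_3=4 y_4=-3 y_5=-5
S(1/4) = -159239/33344

y_0 = S_0(0) = a_0 = -5
y_1 = S_1(0) = a_1 = -4
y_2 = S_2(0) = a_2 = 2
y_3 = S_3(0) = a_3 = 4
y_4 = S_4(0) = a_4 = -3
y_5 = S_4(3) = -5
t_q=1/4 is in segment 0 (τ=1/4); S_0(τ)=-159239/33344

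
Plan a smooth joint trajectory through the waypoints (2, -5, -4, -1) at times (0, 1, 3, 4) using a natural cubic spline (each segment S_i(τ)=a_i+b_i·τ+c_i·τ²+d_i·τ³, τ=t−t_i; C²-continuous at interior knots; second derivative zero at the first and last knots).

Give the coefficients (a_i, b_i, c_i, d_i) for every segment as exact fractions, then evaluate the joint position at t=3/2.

Δ: Δ0=-7, Δ1=1/2, Δ2=3
row 1: diag=6, rhs=45; c'=1/3, d'=15/2
row 2: denom=6−2·1/3=16/3; d'=(15−2·15/2)/(16/3)=0
back: M2=0
back: M1=15/2−1/3·0=15/2
M: M0=0, M1=15/2, M2=0, M3=0
seg 0: a=2, c=M0/2=0, d=(M1−M0)/(6·1)=5/4, b=Δ0−h0·(2M0+M1)/6=-33/4
seg 1: a=-5, c=M1/2=15/4, d=(M2−M1)/(6·2)=-5/8, b=Δ1−h1·(2M1+M2)/6=-9/2
seg 2: a=-4, c=M2/2=0, d=(M3−M2)/(6·1)=0, b=Δ2−h2·(2M2+M3)/6=3
t_q=3/2 → seg 1, τ=1/2; S=-5+-9/2·τ+15/4·τ²+-5/8·τ³=-409/64

  seg 0: a=2 b=-33/4 c=0 d=5/4
  seg 1: a=-5 b=-9/2 c=15/4 d=-5/8
  seg 2: a=-4 b=3 c=0 d=0
S(3/2) = -409/64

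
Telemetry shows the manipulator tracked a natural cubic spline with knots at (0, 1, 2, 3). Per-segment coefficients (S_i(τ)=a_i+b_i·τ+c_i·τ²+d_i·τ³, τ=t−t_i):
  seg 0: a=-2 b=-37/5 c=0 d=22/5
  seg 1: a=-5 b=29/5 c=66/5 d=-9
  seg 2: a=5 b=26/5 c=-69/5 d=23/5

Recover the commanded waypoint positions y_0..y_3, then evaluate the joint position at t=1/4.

y_0 = S_0(0) = a_0 = -2
y_1 = S_1(0) = a_1 = -5
y_2 = S_2(0) = a_2 = 5
y_3 = S_2(1) = 1
t_q=1/4 is in segment 0 (τ=1/4); S_0(τ)=-121/32

y_0=-2 y_1=-5 y_2=5 y_3=1
S(1/4) = -121/32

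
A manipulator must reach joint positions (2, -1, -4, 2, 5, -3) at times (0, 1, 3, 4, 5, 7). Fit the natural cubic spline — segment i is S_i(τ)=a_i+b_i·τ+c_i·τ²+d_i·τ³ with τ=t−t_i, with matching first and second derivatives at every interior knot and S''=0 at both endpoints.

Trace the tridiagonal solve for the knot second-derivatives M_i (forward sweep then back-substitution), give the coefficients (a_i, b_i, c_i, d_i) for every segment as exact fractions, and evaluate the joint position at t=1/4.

  seg 0: a=2 b=-1931/700 c=0 d=-169/700
  seg 1: a=-1 b=-1219/350 c=-507/700 d=1201/1400
  seg 2: a=-4 b=137/35 c=774/175 d=-409/175
  seg 3: a=2 b=1006/175 c=-453/175 d=-4/25
  seg 4: a=5 b=16/175 c=-537/175 d=179/350
S(1/4) = 11707/8960

Δ: Δ0=-3, Δ1=-3/2, Δ2=6, Δ3=3, Δ4=-4
row 1: diag=6, rhs=9; c'=1/3, d'=3/2
row 2: denom=6−2·1/3=16/3; d'=(45−2·3/2)/(16/3)=63/8
row 3: denom=4−1·3/16=61/16; d'=(-18−1·63/8)/(61/16)=-414/61
row 4: denom=6−1·16/61=350/61; d'=(-42−1·-414/61)/(350/61)=-1074/175
back: M4=-1074/175
back: M3=-414/61−16/61·-1074/175=-906/175
back: M2=63/8−3/16·-906/175=1548/175
back: M1=3/2−1/3·1548/175=-507/350
M: M0=0, M1=-507/350, M2=1548/175, M3=-906/175, M4=-1074/175, M5=0
seg 0: a=2, c=M0/2=0, d=(M1−M0)/(6·1)=-169/700, b=Δ0−h0·(2M0+M1)/6=-1931/700
seg 1: a=-1, c=M1/2=-507/700, d=(M2−M1)/(6·2)=1201/1400, b=Δ1−h1·(2M1+M2)/6=-1219/350
seg 2: a=-4, c=M2/2=774/175, d=(M3−M2)/(6·1)=-409/175, b=Δ2−h2·(2M2+M3)/6=137/35
seg 3: a=2, c=M3/2=-453/175, d=(M4−M3)/(6·1)=-4/25, b=Δ3−h3·(2M3+M4)/6=1006/175
seg 4: a=5, c=M4/2=-537/175, d=(M5−M4)/(6·2)=179/350, b=Δ4−h4·(2M4+M5)/6=16/175
t_q=1/4 → seg 0, τ=1/4; S=2+-1931/700·τ+0·τ²+-169/700·τ³=11707/8960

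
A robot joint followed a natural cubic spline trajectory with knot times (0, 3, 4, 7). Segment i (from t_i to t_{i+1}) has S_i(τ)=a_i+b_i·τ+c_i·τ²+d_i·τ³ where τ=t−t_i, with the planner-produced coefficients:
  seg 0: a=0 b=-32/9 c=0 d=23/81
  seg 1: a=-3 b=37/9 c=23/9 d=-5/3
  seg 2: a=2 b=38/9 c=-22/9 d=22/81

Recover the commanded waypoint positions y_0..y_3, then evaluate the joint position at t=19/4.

y_0 = S_0(0) = a_0 = 0
y_1 = S_1(0) = a_1 = -3
y_2 = S_2(0) = a_2 = 2
y_3 = S_2(3) = 0
t_q=19/4 is in segment 2 (τ=3/4); S_2(τ)=125/32

y_0=0 y_1=-3 y_2=2 y_3=0
S(19/4) = 125/32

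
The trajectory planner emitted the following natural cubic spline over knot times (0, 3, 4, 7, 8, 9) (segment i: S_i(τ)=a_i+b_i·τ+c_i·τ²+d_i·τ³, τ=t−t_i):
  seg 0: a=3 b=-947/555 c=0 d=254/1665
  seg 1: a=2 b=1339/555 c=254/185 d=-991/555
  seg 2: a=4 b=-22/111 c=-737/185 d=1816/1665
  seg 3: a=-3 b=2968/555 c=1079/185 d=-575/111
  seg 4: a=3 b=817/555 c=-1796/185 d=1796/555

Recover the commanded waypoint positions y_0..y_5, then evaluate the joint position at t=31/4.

y_0=3 y_1=2 y_2=4 y_3=-3 y_4=3 y_5=-2
S(31/4) = 24937/11840

y_0 = S_0(0) = a_0 = 3
y_1 = S_1(0) = a_1 = 2
y_2 = S_2(0) = a_2 = 4
y_3 = S_3(0) = a_3 = -3
y_4 = S_4(0) = a_4 = 3
y_5 = S_4(1) = -2
t_q=31/4 is in segment 3 (τ=3/4); S_3(τ)=24937/11840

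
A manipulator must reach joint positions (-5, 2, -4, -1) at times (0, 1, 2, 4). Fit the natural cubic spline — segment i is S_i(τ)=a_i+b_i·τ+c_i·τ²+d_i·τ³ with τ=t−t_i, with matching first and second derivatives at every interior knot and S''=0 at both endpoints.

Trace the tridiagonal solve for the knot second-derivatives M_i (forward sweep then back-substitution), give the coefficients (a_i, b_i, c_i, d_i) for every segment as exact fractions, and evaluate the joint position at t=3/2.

Δ: Δ0=7, Δ1=-6, Δ2=3/2
row 1: diag=4, rhs=-78; c'=1/4, d'=-39/2
row 2: denom=6−1·1/4=23/4; d'=(45−1·-39/2)/(23/4)=258/23
back: M2=258/23
back: M1=-39/2−1/4·258/23=-513/23
M: M0=0, M1=-513/23, M2=258/23, M3=0
seg 0: a=-5, c=M0/2=0, d=(M1−M0)/(6·1)=-171/46, b=Δ0−h0·(2M0+M1)/6=493/46
seg 1: a=2, c=M1/2=-513/46, d=(M2−M1)/(6·1)=257/46, b=Δ1−h1·(2M1+M2)/6=-10/23
seg 2: a=-4, c=M2/2=129/23, d=(M3−M2)/(6·2)=-43/46, b=Δ2−h2·(2M2+M3)/6=-275/46
t_q=3/2 → seg 1, τ=1/2; S=2+-10/23·τ+-513/46·τ²+257/46·τ³=-113/368

  seg 0: a=-5 b=493/46 c=0 d=-171/46
  seg 1: a=2 b=-10/23 c=-513/46 d=257/46
  seg 2: a=-4 b=-275/46 c=129/23 d=-43/46
S(3/2) = -113/368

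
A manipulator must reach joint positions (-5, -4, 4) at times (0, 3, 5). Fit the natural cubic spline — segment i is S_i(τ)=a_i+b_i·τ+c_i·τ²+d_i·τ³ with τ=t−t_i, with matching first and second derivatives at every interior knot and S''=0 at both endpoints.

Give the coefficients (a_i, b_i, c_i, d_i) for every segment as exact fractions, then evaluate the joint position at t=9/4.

  seg 0: a=-5 b=-23/30 c=0 d=11/90
  seg 1: a=-4 b=38/15 c=11/10 d=-11/60
S(9/4) = -3413/640

Δ: Δ0=1/3, Δ1=4
row 1: diag=10, rhs=22; c'=1/5, d'=11/5
back: M1=11/5
M: M0=0, M1=11/5, M2=0
seg 0: a=-5, c=M0/2=0, d=(M1−M0)/(6·3)=11/90, b=Δ0−h0·(2M0+M1)/6=-23/30
seg 1: a=-4, c=M1/2=11/10, d=(M2−M1)/(6·2)=-11/60, b=Δ1−h1·(2M1+M2)/6=38/15
t_q=9/4 → seg 0, τ=9/4; S=-5+-23/30·τ+0·τ²+11/90·τ³=-3413/640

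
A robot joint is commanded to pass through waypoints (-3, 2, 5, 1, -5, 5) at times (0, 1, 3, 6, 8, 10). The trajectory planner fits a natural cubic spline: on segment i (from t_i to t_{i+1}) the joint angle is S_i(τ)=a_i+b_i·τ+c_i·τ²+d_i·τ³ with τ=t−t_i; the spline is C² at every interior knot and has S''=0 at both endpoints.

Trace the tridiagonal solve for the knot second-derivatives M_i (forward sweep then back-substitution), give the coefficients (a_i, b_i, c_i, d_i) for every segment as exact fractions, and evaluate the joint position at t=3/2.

Δ: Δ0=5, Δ1=3/2, Δ2=-4/3, Δ3=-3, Δ4=5
row 1: diag=6, rhs=-21; c'=1/3, d'=-7/2
row 2: denom=10−2·1/3=28/3; d'=(-17−2·-7/2)/(28/3)=-15/14
row 3: denom=10−3·9/28=253/28; d'=(-10−3·-15/14)/(253/28)=-190/253
row 4: denom=8−2·56/253=1912/253; d'=(48−2·-190/253)/(1912/253)=3131/478
back: M4=3131/478
back: M3=-190/253−56/253·3131/478=-526/239
back: M2=-15/14−9/28·-526/239=-87/239
back: M1=-7/2−1/3·-87/239=-1615/478
M: M0=0, M1=-1615/478, M2=-87/239, M3=-526/239, M4=3131/478, M5=0
seg 0: a=-3, c=M0/2=0, d=(M1−M0)/(6·1)=-1615/2868, b=Δ0−h0·(2M0+M1)/6=15955/2868
seg 1: a=2, c=M1/2=-1615/956, d=(M2−M1)/(6·2)=1441/5736, b=Δ1−h1·(2M1+M2)/6=5555/1434
seg 2: a=5, c=M2/2=-87/478, d=(M3−M2)/(6·3)=-439/4302, b=Δ2−h2·(2M2+M3)/6=94/717
seg 3: a=1, c=M3/2=-263/239, d=(M4−M3)/(6·2)=4183/5736, b=Δ3−h3·(2M3+M4)/6=-5329/1434
seg 4: a=-5, c=M4/2=3131/956, d=(M5−M4)/(6·2)=-3131/5736, b=Δ4−h4·(2M4+M5)/6=454/717
t_q=3/2 → seg 1, τ=1/2; S=2+5555/1434·τ+-1615/956·τ²+1441/5736·τ³=54239/15296

  seg 0: a=-3 b=15955/2868 c=0 d=-1615/2868
  seg 1: a=2 b=5555/1434 c=-1615/956 d=1441/5736
  seg 2: a=5 b=94/717 c=-87/478 d=-439/4302
  seg 3: a=1 b=-5329/1434 c=-263/239 d=4183/5736
  seg 4: a=-5 b=454/717 c=3131/956 d=-3131/5736
S(3/2) = 54239/15296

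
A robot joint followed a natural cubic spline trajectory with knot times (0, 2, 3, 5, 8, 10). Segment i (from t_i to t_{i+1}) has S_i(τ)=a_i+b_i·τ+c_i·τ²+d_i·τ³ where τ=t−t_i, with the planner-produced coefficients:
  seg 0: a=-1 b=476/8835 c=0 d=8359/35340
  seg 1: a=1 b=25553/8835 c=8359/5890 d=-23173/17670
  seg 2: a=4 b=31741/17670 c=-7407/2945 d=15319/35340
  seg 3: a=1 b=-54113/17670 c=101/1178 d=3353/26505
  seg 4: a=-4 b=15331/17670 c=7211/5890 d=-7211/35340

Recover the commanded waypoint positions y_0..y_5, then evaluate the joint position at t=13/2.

y_0=-1 y_1=1 y_2=4 y_3=1 y_4=-4 y_5=1
S(13/2) = -35031/11780

y_0 = S_0(0) = a_0 = -1
y_1 = S_1(0) = a_1 = 1
y_2 = S_2(0) = a_2 = 4
y_3 = S_3(0) = a_3 = 1
y_4 = S_4(0) = a_4 = -4
y_5 = S_4(2) = 1
t_q=13/2 is in segment 3 (τ=3/2); S_3(τ)=-35031/11780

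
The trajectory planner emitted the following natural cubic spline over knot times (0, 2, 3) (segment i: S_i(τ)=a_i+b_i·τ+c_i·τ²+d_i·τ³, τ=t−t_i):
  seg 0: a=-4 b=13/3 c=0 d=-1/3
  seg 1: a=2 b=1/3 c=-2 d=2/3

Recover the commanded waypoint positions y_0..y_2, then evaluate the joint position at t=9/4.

y_0=-4 y_1=2 y_2=1
S(9/4) = 63/32

y_0 = S_0(0) = a_0 = -4
y_1 = S_1(0) = a_1 = 2
y_2 = S_1(1) = 1
t_q=9/4 is in segment 1 (τ=1/4); S_1(τ)=63/32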